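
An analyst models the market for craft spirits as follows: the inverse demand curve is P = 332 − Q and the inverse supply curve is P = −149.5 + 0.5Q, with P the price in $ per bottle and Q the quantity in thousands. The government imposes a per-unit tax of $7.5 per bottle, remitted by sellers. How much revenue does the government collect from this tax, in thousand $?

Tax revenue = $2370 thousand.

Inverting to Q(P) form: Qd = 332 − P; Qs = 2P + 299.
Without the tax, 332 − P = 2P + 299 gives 3P = 33, so P* = $11 and Q* = 321.
With the tax collected from sellers, supply shifts: Qs = 2(P − 7.5) + 299.
New equilibrium: buyers pay $16, sellers receive $8.5, Q = 316. (Wedge: Pb − Ps = 7.5.)
Revenue = t · Q = 7.5 · 316 = $2370.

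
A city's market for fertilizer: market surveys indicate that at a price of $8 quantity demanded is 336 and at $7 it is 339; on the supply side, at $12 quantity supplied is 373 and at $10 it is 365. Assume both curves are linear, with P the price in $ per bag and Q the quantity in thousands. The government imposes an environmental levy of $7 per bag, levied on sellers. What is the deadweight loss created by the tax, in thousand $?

Deadweight loss = $42 thousand.

Demand slope: (339 − 336)/(7 − 8) = -3, so Qd = 360 − 3P.
Supply slope: (365 − 373)/(10 − 12) = 4, so Qs = 4P + 325.
Without the tax, 360 − 3P = 4P + 325 gives 7P = 35, so P* = $5 and Q* = 345.
With the tax collected from sellers, supply shifts: Qs = 4(P − 7) + 325.
Solving gives Q = 333 with buyers paying $9 and sellers receiving $2 (the $7 wedge).
Quantity falls by |ΔQ| = |345 − 333| = 12.
DWL = ½ · t · |ΔQ| = ½ · 7 · 12 = $42.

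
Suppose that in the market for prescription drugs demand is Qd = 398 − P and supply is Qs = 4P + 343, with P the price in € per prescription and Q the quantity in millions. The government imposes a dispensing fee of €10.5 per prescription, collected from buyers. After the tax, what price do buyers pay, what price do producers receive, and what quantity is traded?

Without the tax, 398 − P = 4P + 343 gives 5P = 55, so P* = €11 and Q* = 387.
With the tax collected from buyers, demand (in seller-price terms) shifts: Qd = 398 − (P + 10.5).
Solving gives Q = 378.6 with buyers paying €19.4 and producers receiving €8.9 (the €10.5 wedge).
The less price-elastic side of the market bears the larger share of a per-unit tax.

Buyers pay €19.4; producers receive €8.9; quantity = 378.6.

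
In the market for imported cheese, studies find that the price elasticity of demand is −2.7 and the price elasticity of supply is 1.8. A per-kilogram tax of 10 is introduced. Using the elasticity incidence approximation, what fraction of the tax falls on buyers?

Incidence ratio: buyers' share ≈ εs / (εs + |εd|) = 1.8 / (1.8 + 2.7) = 0.4.
Supply is the less elastic side, so buyers bear the smaller share.

Buyers' share ≈ 0.4.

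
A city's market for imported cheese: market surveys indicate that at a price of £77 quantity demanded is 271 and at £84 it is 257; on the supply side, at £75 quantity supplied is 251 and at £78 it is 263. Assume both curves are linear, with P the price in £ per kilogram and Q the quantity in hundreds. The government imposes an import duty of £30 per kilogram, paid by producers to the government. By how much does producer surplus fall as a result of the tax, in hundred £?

Demand slope: (257 − 271)/(84 − 77) = -2, so Qd = 425 − 2P.
Supply slope: (263 − 251)/(78 − 75) = 4, so Qs = 4P − 49.
Without the tax, 425 − 2P = 4P − 49 gives 6P = 474, so P* = £79 and Q* = 267.
With the tax collected from producers, supply shifts: Qs = 4(P − 30) − 49.
Solving gives Q = 227 with consumers paying £99 and producers receiving £69 (the £30 wedge).
ΔPS is the trapezoid between Q = 227 and Q = 267 of height £10: ½ · (267 + 227) · 10 = £2470.

Producer surplus falls by £2470 hundred.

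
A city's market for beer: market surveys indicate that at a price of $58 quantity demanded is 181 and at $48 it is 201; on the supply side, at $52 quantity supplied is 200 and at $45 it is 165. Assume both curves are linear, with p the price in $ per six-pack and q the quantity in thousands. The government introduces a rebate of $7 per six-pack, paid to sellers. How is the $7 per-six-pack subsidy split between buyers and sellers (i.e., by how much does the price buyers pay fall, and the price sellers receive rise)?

Demand slope: (201 − 181)/(48 − 58) = -2, so qd = 297 − 2p.
Supply slope: (165 − 200)/(45 − 52) = 5, so qs = 5p − 60.
Without the subsidy, 297 − 2p = 5p − 60 gives 7p = 357, so p* = $51 and q* = 195.
With a per-unit subsidy paid to sellers, each receives p + 7 per unit sold, so supply becomes qs = 5(p + 7) − 60.
New equilibrium: buyers pay $46, sellers receive $53, q = 205. (Wedge: pb − ps = −7.)
Gain to buyers: $5; to sellers: $2. (They sum to $7.)

Buyers gain $5 per six-pack; sellers gain $2 per six-pack.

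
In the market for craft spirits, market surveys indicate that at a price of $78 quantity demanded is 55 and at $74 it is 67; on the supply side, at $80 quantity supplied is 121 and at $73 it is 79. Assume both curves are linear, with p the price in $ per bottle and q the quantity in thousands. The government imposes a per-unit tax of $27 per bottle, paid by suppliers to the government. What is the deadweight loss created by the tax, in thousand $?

Demand slope: (67 − 55)/(74 − 78) = -3, so qd = 289 − 3p.
Supply slope: (79 − 121)/(73 − 80) = 6, so qs = 6p − 359.
Without the tax, 289 − 3p = 6p − 359 gives 9p = 648, so p* = $72 and q* = 73.
With the tax collected from suppliers, supply shifts: qs = 6(p − 27) − 359.
Solving gives q = 19 with buyers paying $90 and suppliers receiving $63 (the $27 wedge).
Quantity falls by |ΔQ| = |73 − 19| = 54.
DWL = ½ · t · |ΔQ| = ½ · 27 · 54 = $729.

Deadweight loss = $729 thousand.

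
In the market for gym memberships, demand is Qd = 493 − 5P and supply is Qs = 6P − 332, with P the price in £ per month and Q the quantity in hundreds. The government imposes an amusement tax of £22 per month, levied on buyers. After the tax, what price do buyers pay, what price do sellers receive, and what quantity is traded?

Buyers pay £87; sellers receive £65; quantity = 58.

Without the tax, 493 − 5P = 6P − 332 gives 11P = 825, so P* = £75 and Q* = 118.
With the tax collected from buyers, demand (in seller-price terms) shifts: Qd = 493 − 5(P + 22).
Solving gives Q = 58 with buyers paying £87 and sellers receiving £65 (the £22 wedge).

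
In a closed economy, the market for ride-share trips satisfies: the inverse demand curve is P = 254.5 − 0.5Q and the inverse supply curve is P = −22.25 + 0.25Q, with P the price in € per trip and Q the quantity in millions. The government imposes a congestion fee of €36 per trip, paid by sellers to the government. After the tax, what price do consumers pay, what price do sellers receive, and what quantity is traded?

Inverting to Q(P) form: Qd = 509 − 2P; Qs = 4P + 89.
Before the tax: set 509 − 2P = 4P + 89 → P* = €70, Q* = 369.
With the tax collected from sellers, supply shifts: Qs = 4(P − 36) + 89.
New equilibrium: consumers pay €94, sellers receive €58, Q = 321. (Wedge: Pb − Ps = 36.)

Consumers pay €94; sellers receive €58; quantity = 321.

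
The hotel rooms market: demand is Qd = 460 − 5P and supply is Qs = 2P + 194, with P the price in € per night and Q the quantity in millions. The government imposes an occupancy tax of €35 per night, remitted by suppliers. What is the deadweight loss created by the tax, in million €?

Before the tax: set 460 − 5P = 2P + 194 → P* = €38, Q* = 270.
With the tax collected from suppliers, supply shifts: Qs = 2(P − 35) + 194.
Solving gives Q = 220 with consumers paying €48 and suppliers receiving €13 (the €35 wedge).
Quantity falls by |ΔQ| = |270 − 220| = 50.
DWL = ½ · t · |ΔQ| = ½ · 35 · 50 = €875.

Deadweight loss = €875 million.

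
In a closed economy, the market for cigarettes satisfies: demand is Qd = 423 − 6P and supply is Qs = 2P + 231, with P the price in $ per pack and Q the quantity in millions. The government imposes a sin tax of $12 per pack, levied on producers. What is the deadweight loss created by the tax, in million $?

Deadweight loss = $108 million.

Without the tax, 423 − 6P = 2P + 231 gives 8P = 192, so P* = $24 and Q* = 279.
With the tax collected from producers, supply shifts: Qs = 2(P − 12) + 231.
Solving gives Q = 261 with consumers paying $27 and producers receiving $15 (the $12 wedge).
Quantity falls by |ΔQ| = |279 − 261| = 18.
DWL = ½ · t · |ΔQ| = ½ · 12 · 18 = $108.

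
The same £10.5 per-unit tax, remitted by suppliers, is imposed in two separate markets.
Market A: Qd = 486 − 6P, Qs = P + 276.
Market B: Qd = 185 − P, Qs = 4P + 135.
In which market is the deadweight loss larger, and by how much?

Market A, by £3.15.

Market A: pre-tax P* = £30, Q* = 306; post-tax Q = 297; deadweight loss = £47.25.
Market B: pre-tax P* = £10, Q* = 175; post-tax Q = 166.6; deadweight loss = £44.1.
Difference: £47.25 vs £44.1 → market A is larger by £3.15.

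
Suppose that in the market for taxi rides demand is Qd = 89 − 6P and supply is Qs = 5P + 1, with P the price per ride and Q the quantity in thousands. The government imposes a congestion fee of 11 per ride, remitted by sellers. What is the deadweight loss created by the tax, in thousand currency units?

Deadweight loss = 165 thousand.

Before the tax: set 89 − 6P = 5P + 1 → P* = 8, Q* = 41.
With the tax collected from sellers, supply shifts: Qs = 5(P − 11) + 1.
Solving gives Q = 11 with buyers paying 13 and sellers receiving 2 (the 11 wedge).
Quantity falls by |ΔQ| = |41 − 11| = 30.
DWL = ½ · t · |ΔQ| = ½ · 11 · 30 = 165.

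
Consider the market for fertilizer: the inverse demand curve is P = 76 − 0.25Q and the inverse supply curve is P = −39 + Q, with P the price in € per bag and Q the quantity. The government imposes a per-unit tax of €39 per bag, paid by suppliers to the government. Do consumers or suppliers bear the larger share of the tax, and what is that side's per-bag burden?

Rewrite in direct form: Qd = 304 − 4P and Qs = P + 39.
Before the tax: set 304 − 4P = P + 39 → P* = €53, Q* = 92.
With the tax collected from suppliers, supply shifts: Qs = (P − 39) + 39.
New equilibrium: consumers pay €60.8, suppliers receive €21.8, Q = 60.8. (Wedge: Pb − Ps = 39.)
Per-bag burden: consumers €7.8, suppliers €31.2.
Suppliers take the larger share because supply is less price-elastic here (demand slope 4 vs supply slope 1).
The less price-elastic side of the market bears the larger share of a per-unit tax.

Suppliers bear the larger share: €31.2 per bag.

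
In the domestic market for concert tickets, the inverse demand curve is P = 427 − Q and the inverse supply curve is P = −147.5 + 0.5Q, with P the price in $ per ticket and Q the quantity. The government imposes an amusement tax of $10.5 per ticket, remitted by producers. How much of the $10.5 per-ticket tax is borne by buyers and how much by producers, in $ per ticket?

Inverting to Q(P) form: Qd = 427 − P; Qs = 2P + 295.
Before the tax: set 427 − P = 2P + 295 → P* = $44, Q* = 383.
With the tax collected from producers, supply shifts: Qs = 2(P − 10.5) + 295.
Solving gives Q = 376 with buyers paying $51 and producers receiving $40.5 (the $10.5 wedge).
Burden on buyers: $7; on producers: $3.5. (They sum to $10.5.)
The less price-elastic side of the market bears the larger share of a per-unit tax.

Buyers bear $7 per ticket; producers bear $3.5 per ticket.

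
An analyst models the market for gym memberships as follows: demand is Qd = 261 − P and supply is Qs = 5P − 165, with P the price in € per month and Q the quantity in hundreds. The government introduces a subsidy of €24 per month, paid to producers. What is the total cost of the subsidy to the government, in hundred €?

Before the subsidy: set 261 − P = 5P − 165 → P* = €71, Q* = 190.
With a per-unit subsidy paid to producers, each receives P + 24 per unit sold, so supply becomes Qs = 5(P + 24) − 165.
New equilibrium: consumers pay €51, producers receive €75, Q = 210. (Wedge: Pb − Ps = −24.)
Outlay = t · Q = 24 · 210 = €5040.

Government outlay = €5040 hundred.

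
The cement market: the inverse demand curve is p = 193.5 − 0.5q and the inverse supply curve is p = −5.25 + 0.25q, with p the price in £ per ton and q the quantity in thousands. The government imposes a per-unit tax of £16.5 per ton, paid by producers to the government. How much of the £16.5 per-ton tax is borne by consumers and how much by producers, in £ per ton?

Consumers bear £11 per ton; producers bear £5.5 per ton.

Rewrite in direct form: qd = 387 − 2p and qs = 4p + 21.
Without the tax, 387 − 2p = 4p + 21 gives 6p = 366, so p* = £61 and q* = 265.
With the tax collected from producers, supply shifts: qs = 4(p − 16.5) + 21.
Solving gives q = 243 with consumers paying £72 and producers receiving £55.5 (the £16.5 wedge).
Burden on consumers: £11; on producers: £5.5. (They sum to £16.5.)
The less price-elastic side of the market bears the larger share of a per-unit tax.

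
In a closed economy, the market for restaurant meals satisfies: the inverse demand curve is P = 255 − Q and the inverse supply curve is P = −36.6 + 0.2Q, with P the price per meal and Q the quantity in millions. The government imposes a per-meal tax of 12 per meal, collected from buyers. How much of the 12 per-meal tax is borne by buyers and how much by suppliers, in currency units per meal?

Buyers bear 10 per meal; suppliers bear 2 per meal.

Inverting to Q(P) form: Qd = 255 − P; Qs = 5P + 183.
Without the tax, 255 − P = 5P + 183 gives 6P = 72, so P* = 12 and Q* = 243.
With the tax collected from buyers, demand (in seller-price terms) shifts: Qd = 255 − (P + 12).
New equilibrium: buyers pay 22, suppliers receive 10, Q = 233. (Wedge: Pb − Ps = 12.)
Burden on buyers: 10; on suppliers: 2. (They sum to 12.)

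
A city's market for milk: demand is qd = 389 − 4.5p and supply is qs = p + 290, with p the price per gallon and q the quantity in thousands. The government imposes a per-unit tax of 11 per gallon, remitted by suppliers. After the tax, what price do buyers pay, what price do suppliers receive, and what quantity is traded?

Before the tax: set 389 − 4.5p = p + 290 → p* = 18, q* = 308.
With the tax collected from suppliers, supply shifts: qs = (p − 11) + 290.
Solving gives q = 299 with buyers paying 20 and suppliers receiving 9 (the 11 wedge).
The less price-elastic side of the market bears the larger share of a per-unit tax.

Buyers pay 20; suppliers receive 9; quantity = 299.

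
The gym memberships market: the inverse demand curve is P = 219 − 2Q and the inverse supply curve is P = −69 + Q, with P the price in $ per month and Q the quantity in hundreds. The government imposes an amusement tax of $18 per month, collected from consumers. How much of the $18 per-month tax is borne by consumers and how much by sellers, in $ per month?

Consumers bear $12 per month; sellers bear $6 per month.

Rewrite in direct form: Qd = 109.5 − 0.5P and Qs = P + 69.
Without the tax, 109.5 − 0.5P = P + 69 gives 1.5P = 40.5, so P* = $27 and Q* = 96.
With the tax collected from consumers, demand (in seller-price terms) shifts: Qd = 109.5 − 0.5(P + 18).
Solving gives Q = 90 with consumers paying $39 and sellers receiving $21 (the $18 wedge).
Burden on consumers: $12; on sellers: $6. (They sum to $18.)
The less price-elastic side of the market bears the larger share of a per-unit tax.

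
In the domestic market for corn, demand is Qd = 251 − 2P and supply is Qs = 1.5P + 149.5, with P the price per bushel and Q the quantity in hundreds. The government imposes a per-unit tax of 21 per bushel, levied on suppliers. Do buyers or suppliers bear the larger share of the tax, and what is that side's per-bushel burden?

Without the tax, 251 − 2P = 1.5P + 149.5 gives 3.5P = 101.5, so P* = 29 and Q* = 193.
With the tax collected from suppliers, supply shifts: Qs = 1.5(P − 21) + 149.5.
New equilibrium: buyers pay 38, suppliers receive 17, Q = 175. (Wedge: Pb − Ps = 21.)
Per-bushel burden: buyers 9, suppliers 12.
Suppliers take the larger share because supply is less price-elastic here (demand slope 2 vs supply slope 1.5).
The less price-elastic side of the market bears the larger share of a per-unit tax.

Suppliers bear the larger share: 12 per bushel.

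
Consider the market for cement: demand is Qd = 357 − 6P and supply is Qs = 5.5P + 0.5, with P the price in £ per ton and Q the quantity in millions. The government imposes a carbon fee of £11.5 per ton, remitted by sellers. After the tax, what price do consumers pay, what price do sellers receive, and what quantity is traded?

Without the tax, 357 − 6P = 5.5P + 0.5 gives 11.5P = 356.5, so P* = £31 and Q* = 171.
With the tax collected from sellers, supply shifts: Qs = 5.5(P − 11.5) + 0.5.
Solving gives Q = 138 with consumers paying £36.5 and sellers receiving £25 (the £11.5 wedge).
The less price-elastic side of the market bears the larger share of a per-unit tax.

Consumers pay £36.5; sellers receive £25; quantity = 138.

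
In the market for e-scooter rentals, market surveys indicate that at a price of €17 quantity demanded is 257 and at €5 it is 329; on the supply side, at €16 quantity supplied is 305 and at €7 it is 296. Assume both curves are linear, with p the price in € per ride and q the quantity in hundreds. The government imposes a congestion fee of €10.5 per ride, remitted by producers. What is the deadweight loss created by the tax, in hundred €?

Demand slope: (329 − 257)/(5 − 17) = -6, so qd = 359 − 6p.
Supply slope: (296 − 305)/(7 − 16) = 1, so qs = p + 289.
Before the tax: set 359 − 6p = p + 289 → p* = €10, q* = 299.
With the tax collected from producers, supply shifts: qs = (p − 10.5) + 289.
Solving gives q = 290 with buyers paying €11.5 and producers receiving €1 (the €10.5 wedge).
Quantity falls by |ΔQ| = |299 − 290| = 9.
DWL = ½ · t · |ΔQ| = ½ · 10.5 · 9 = €47.25.

Deadweight loss = €47.25 hundred.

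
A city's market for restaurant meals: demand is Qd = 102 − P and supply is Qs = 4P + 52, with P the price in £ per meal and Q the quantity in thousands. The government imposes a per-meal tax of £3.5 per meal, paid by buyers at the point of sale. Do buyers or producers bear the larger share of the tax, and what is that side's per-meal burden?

Buyers bear the larger share: £2.8 per meal.

Without the tax, 102 − P = 4P + 52 gives 5P = 50, so P* = £10 and Q* = 92.
With the tax collected from buyers, demand (in seller-price terms) shifts: Qd = 102 − (P + 3.5).
New equilibrium: buyers pay £12.8, producers receive £9.3, Q = 89.2. (Wedge: Pb − Ps = 3.5.)
Per-meal burden: buyers £2.8, producers £0.7.
Buyers take the larger share because demand is less price-elastic here (demand slope 1 vs supply slope 4).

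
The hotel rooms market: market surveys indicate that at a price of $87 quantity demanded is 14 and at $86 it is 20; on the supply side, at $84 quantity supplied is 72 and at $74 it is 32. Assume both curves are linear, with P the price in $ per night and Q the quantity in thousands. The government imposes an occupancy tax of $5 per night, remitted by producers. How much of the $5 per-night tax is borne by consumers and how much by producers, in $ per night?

Demand slope: (20 − 14)/(86 − 87) = -6, so Qd = 536 − 6P.
Supply slope: (32 − 72)/(74 − 84) = 4, so Qs = 4P − 264.
Before the tax: set 536 − 6P = 4P − 264 → P* = $80, Q* = 56.
With the tax collected from producers, supply shifts: Qs = 4(P − 5) − 264.
New equilibrium: consumers pay $82, producers receive $77, Q = 44. (Wedge: Pb − Ps = 5.)
Burden on consumers: $2; on producers: $3. (They sum to $5.)
The less price-elastic side of the market bears the larger share of a per-unit tax.

Consumers bear $2 per night; producers bear $3 per night.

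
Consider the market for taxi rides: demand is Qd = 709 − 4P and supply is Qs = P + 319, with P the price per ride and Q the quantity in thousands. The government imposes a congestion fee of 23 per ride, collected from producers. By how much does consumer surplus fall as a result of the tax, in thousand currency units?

Before the tax: set 709 − 4P = P + 319 → P* = 78, Q* = 397.
With the tax collected from producers, supply shifts: Qs = (P − 23) + 319.
Solving gives Q = 378.6 with buyers paying 82.6 and producers receiving 59.6 (the 23 wedge).
ΔCS is the trapezoid between Q = 378.6 and Q = 397 of height 4.6: ½ · (397 + 378.6) · 4.6 = 1783.88.

Consumer surplus falls by 1783.88 thousand.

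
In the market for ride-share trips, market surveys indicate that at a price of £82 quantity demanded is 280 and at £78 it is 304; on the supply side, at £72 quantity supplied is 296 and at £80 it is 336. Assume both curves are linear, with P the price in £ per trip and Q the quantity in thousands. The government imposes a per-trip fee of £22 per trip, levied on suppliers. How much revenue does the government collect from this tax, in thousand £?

Tax revenue = £5632 thousand.

Demand slope: (304 − 280)/(78 − 82) = -6, so Qd = 772 − 6P.
Supply slope: (336 − 296)/(80 − 72) = 5, so Qs = 5P − 64.
Without the tax, 772 − 6P = 5P − 64 gives 11P = 836, so P* = £76 and Q* = 316.
With the tax collected from suppliers, supply shifts: Qs = 5(P − 22) − 64.
New equilibrium: consumers pay £86, suppliers receive £64, Q = 256. (Wedge: Pb − Ps = 22.)
Revenue = t · Q = 22 · 256 = £5632.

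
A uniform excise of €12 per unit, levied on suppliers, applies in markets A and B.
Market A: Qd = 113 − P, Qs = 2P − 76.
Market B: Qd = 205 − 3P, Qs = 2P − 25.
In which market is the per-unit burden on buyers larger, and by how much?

Market A: pre-tax P* = €63, Q* = 50; post-tax Q = 42; per-unit burden on buyers = €8.
Market B: pre-tax P* = €46, Q* = 67; post-tax Q = 52.6; per-unit burden on buyers = €4.8.
Difference: €8 vs €4.8 → market A is larger by €3.2.

Market A, by €3.2.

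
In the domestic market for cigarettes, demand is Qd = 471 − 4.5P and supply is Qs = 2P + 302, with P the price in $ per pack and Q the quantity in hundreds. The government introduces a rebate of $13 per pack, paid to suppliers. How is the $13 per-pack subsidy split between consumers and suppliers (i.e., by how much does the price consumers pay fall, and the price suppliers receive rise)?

Without the subsidy, 471 − 4.5P = 2P + 302 gives 6.5P = 169, so P* = $26 and Q* = 354.
With a per-unit subsidy paid to suppliers, each receives P + 13 per unit sold, so supply becomes Qs = 2(P + 13) + 302.
New equilibrium: consumers pay $22, suppliers receive $35, Q = 372. (Wedge: Pb − Ps = −13.)
Gain to consumers: $4; to suppliers: $9. (They sum to $13.)

Consumers gain $4 per pack; suppliers gain $9 per pack.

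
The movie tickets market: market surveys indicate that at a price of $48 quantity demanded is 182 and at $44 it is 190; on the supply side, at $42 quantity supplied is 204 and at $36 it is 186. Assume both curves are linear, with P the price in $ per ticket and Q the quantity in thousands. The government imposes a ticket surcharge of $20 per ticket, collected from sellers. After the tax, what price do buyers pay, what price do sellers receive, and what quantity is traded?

Buyers pay $52; sellers receive $32; quantity = 174.

Demand slope: (190 − 182)/(44 − 48) = -2, so Qd = 278 − 2P.
Supply slope: (186 − 204)/(36 − 42) = 3, so Qs = 3P + 78.
Without the tax, 278 − 2P = 3P + 78 gives 5P = 200, so P* = $40 and Q* = 198.
With the tax collected from sellers, supply shifts: Qs = 3(P − 20) + 78.
New equilibrium: buyers pay $52, sellers receive $32, Q = 174. (Wedge: Pb − Ps = 20.)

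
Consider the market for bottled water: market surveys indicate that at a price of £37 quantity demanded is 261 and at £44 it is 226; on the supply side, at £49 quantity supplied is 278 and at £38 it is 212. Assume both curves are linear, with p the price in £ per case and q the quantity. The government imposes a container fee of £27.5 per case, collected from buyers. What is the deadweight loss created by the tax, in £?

Deadweight loss = £1031.25.

Demand slope: (226 − 261)/(44 − 37) = -5, so qd = 446 − 5p.
Supply slope: (212 − 278)/(38 − 49) = 6, so qs = 6p − 16.
Before the tax: set 446 − 5p = 6p − 16 → p* = £42, q* = 236.
With the tax collected from buyers, demand (in seller-price terms) shifts: qd = 446 − 5(p + 27.5).
New equilibrium: buyers pay £57, producers receive £29.5, q = 161. (Wedge: pb − ps = 27.5.)
Quantity falls by |ΔQ| = |236 − 161| = 75.
DWL = ½ · t · |ΔQ| = ½ · 27.5 · 75 = £1031.25.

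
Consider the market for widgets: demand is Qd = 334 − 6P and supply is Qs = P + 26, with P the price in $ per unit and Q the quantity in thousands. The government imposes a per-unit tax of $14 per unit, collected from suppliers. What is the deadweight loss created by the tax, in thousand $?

Deadweight loss = $84 thousand.

Before the tax: set 334 − 6P = P + 26 → P* = $44, Q* = 70.
With the tax collected from suppliers, supply shifts: Qs = (P − 14) + 26.
Solving gives Q = 58 with consumers paying $46 and suppliers receiving $32 (the $14 wedge).
Quantity falls by |ΔQ| = |70 − 58| = 12.
DWL = ½ · t · |ΔQ| = ½ · 14 · 12 = $84.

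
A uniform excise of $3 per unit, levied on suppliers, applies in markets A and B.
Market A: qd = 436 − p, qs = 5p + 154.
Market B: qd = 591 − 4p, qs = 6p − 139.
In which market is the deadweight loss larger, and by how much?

Market B, by $7.05.

Market A: pre-tax p* = $47, q* = 389; post-tax q = 386.5; deadweight loss = $3.75.
Market B: pre-tax p* = $73, q* = 299; post-tax q = 291.8; deadweight loss = $10.8.
Difference: $3.75 vs $10.8 → market B is larger by $7.05.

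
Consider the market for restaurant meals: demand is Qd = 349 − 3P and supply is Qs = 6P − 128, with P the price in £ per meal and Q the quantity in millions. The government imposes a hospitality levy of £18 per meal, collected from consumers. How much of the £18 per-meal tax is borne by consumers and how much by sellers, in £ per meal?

Before the tax: set 349 − 3P = 6P − 128 → P* = £53, Q* = 190.
With the tax collected from consumers, demand (in seller-price terms) shifts: Qd = 349 − 3(P + 18).
Solving gives Q = 154 with consumers paying £65 and sellers receiving £47 (the £18 wedge).
Burden on consumers: £12; on sellers: £6. (They sum to £18.)

Consumers bear £12 per meal; sellers bear £6 per meal.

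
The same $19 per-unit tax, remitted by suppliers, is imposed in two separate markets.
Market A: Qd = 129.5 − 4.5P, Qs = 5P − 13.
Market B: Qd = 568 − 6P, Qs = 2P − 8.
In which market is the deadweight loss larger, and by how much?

Market A, by $156.75.

Market A: pre-tax P* = $15, Q* = 62; post-tax Q = 17; deadweight loss = $427.5.
Market B: pre-tax P* = $72, Q* = 136; post-tax Q = 107.5; deadweight loss = $270.75.
Difference: $427.5 vs $270.75 → market A is larger by $156.75.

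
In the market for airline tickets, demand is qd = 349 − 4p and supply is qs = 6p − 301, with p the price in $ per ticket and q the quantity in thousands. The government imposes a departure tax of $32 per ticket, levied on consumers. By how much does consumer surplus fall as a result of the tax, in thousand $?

Without the tax, 349 − 4p = 6p − 301 gives 10p = 650, so p* = $65 and q* = 89.
With the tax collected from consumers, demand (in seller-price terms) shifts: qd = 349 − 4(p + 32).
Solving gives q = 12.2 with consumers paying $84.2 and producers receiving $52.2 (the $32 wedge).
ΔCS is the trapezoid between Q = 12.2 and Q = 89 of height $19.2: ½ · (89 + 12.2) · 19.2 = $971.52.

Consumer surplus falls by $971.52 thousand.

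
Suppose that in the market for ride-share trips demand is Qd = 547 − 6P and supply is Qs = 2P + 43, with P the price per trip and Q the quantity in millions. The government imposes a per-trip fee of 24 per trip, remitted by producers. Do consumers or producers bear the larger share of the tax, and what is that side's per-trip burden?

Before the tax: set 547 − 6P = 2P + 43 → P* = 63, Q* = 169.
With the tax collected from producers, supply shifts: Qs = 2(P − 24) + 43.
New equilibrium: consumers pay 69, producers receive 45, Q = 133. (Wedge: Pb − Ps = 24.)
Per-trip burden: consumers 6, producers 18.
Producers take the larger share because supply is less price-elastic here (demand slope 6 vs supply slope 2).

Producers bear the larger share: 18 per trip.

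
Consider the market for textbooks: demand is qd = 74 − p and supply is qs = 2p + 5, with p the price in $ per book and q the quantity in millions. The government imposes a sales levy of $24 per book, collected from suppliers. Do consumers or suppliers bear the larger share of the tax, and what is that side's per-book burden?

Before the tax: set 74 − p = 2p + 5 → p* = $23, q* = 51.
With the tax collected from suppliers, supply shifts: qs = 2(p − 24) + 5.
New equilibrium: consumers pay $39, suppliers receive $15, q = 35. (Wedge: pb − ps = 24.)
Per-book burden: consumers $16, suppliers $8.
Consumers take the larger share because demand is less price-elastic here (demand slope 1 vs supply slope 2).
The less price-elastic side of the market bears the larger share of a per-unit tax.

Consumers bear the larger share: $16 per book.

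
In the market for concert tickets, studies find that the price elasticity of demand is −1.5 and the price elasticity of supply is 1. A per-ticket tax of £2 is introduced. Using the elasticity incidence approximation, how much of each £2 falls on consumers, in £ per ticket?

Incidence ratio: consumers' share ≈ εs / (εs + |εd|) = 1 / (1 + 1.5) = 0.4.
So consumers bear ≈ 0.4 × £2 = £0.8; sellers bear £1.2.

Consumers bear ≈ £0.8 per ticket.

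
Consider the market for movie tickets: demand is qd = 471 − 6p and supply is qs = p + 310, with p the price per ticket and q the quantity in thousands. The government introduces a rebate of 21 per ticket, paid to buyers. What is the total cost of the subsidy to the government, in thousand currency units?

Before the subsidy: set 471 − 6p = p + 310 → p* = 23, q* = 333.
With a per-unit subsidy paid to buyers, each effectively pays p − 21, so demand becomes qd = 471 − 6(p − 21).
Solving gives q = 351 with buyers paying 20 and sellers receiving 41 (the 21 wedge).
Outlay = t · Q = 21 · 351 = 7371.

Government outlay = 7371 thousand.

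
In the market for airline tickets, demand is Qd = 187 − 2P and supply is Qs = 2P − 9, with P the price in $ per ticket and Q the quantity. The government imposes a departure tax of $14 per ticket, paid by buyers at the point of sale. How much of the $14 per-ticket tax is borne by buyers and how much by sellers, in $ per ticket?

Buyers bear $7 per ticket; sellers bear $7 per ticket.

Before the tax: set 187 − 2P = 2P − 9 → P* = $49, Q* = 89.
With the tax collected from buyers, demand (in seller-price terms) shifts: Qd = 187 − 2(P + 14).
New equilibrium: buyers pay $56, sellers receive $42, Q = 75. (Wedge: Pb − Ps = 14.)
Burden on buyers: $7; on sellers: $7. (They sum to $14.)
The less price-elastic side of the market bears the larger share of a per-unit tax.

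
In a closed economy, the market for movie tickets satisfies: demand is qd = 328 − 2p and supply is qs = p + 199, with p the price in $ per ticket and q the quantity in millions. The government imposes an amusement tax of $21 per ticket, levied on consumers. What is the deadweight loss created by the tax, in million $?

Deadweight loss = $147 million.

Before the tax: set 328 − 2p = p + 199 → p* = $43, q* = 242.
With the tax collected from consumers, demand (in seller-price terms) shifts: qd = 328 − 2(p + 21).
New equilibrium: consumers pay $50, producers receive $29, q = 228. (Wedge: pb − ps = 21.)
Quantity falls by |ΔQ| = |242 − 228| = 14.
DWL = ½ · t · |ΔQ| = ½ · 21 · 14 = $147.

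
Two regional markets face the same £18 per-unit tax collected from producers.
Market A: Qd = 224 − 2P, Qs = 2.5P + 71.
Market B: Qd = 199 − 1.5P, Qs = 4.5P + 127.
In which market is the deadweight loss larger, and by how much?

Market B, by £2.25.

Market A: pre-tax P* = £34, Q* = 156; post-tax Q = 136; deadweight loss = £180.
Market B: pre-tax P* = £12, Q* = 181; post-tax Q = 160.75; deadweight loss = £182.25.
Difference: £180 vs £182.25 → market B is larger by £2.25.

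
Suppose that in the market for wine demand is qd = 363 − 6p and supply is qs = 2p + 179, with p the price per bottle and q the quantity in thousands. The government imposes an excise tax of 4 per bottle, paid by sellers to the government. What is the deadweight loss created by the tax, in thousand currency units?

Without the tax, 363 − 6p = 2p + 179 gives 8p = 184, so p* = 23 and q* = 225.
With the tax collected from sellers, supply shifts: qs = 2(p − 4) + 179.
Solving gives q = 219 with consumers paying 24 and sellers receiving 20 (the 4 wedge).
Quantity falls by |ΔQ| = |225 − 219| = 6.
DWL = ½ · t · |ΔQ| = ½ · 4 · 6 = 12.

Deadweight loss = 12 thousand.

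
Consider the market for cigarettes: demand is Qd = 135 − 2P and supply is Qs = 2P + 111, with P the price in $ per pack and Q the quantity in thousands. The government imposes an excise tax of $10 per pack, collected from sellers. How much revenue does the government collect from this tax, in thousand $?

Without the tax, 135 − 2P = 2P + 111 gives 4P = 24, so P* = $6 and Q* = 123.
With the tax collected from sellers, supply shifts: Qs = 2(P − 10) + 111.
Solving gives Q = 113 with buyers paying $11 and sellers receiving $1 (the $10 wedge).
Revenue = t · Q = 10 · 113 = $1130.

Tax revenue = $1130 thousand.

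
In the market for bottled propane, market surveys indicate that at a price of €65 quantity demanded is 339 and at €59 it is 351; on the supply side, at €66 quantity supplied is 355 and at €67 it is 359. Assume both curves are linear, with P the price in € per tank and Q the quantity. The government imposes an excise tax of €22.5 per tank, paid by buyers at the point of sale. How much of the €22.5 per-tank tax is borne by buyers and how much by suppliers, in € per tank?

Buyers bear €15 per tank; suppliers bear €7.5 per tank.

Demand slope: (351 − 339)/(59 − 65) = -2, so Qd = 469 − 2P.
Supply slope: (359 − 355)/(67 − 66) = 4, so Qs = 4P + 91.
Without the tax, 469 − 2P = 4P + 91 gives 6P = 378, so P* = €63 and Q* = 343.
With the tax collected from buyers, demand (in seller-price terms) shifts: Qd = 469 − 2(P + 22.5).
New equilibrium: buyers pay €78, suppliers receive €55.5, Q = 313. (Wedge: Pb − Ps = 22.5.)
Burden on buyers: €15; on suppliers: €7.5. (They sum to €22.5.)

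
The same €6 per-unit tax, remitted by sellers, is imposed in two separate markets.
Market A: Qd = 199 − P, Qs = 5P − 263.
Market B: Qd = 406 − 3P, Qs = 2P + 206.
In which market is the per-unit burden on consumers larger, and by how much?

Market A: pre-tax P* = €77, Q* = 122; post-tax Q = 117; per-unit burden on consumers = €5.
Market B: pre-tax P* = €40, Q* = 286; post-tax Q = 278.8; per-unit burden on consumers = €2.4.
Difference: €5 vs €2.4 → market A is larger by €2.6.

Market A, by €2.6.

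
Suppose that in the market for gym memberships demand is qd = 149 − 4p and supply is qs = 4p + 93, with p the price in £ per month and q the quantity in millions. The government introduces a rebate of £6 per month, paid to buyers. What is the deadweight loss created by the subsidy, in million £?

Without the subsidy, 149 − 4p = 4p + 93 gives 8p = 56, so p* = £7 and q* = 121.
With a per-unit subsidy paid to buyers, each effectively pays p − 6, so demand becomes qd = 149 − 4(p − 6).
Solving gives q = 133 with buyers paying £4 and sellers receiving £10 (the £6 wedge).
Quantity rises by |ΔQ| = |121 − 133| = 12.
DWL = ½ · t · |ΔQ| = ½ · 6 · 12 = £36.

Deadweight loss = £36 million.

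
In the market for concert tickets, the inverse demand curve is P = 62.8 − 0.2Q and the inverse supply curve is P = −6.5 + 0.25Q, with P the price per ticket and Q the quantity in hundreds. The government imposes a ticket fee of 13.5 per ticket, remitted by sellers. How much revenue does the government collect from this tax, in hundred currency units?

Rewrite in direct form: Qd = 314 − 5P and Qs = 4P + 26.
Before the tax: set 314 − 5P = 4P + 26 → P* = 32, Q* = 154.
With the tax collected from sellers, supply shifts: Qs = 4(P − 13.5) + 26.
New equilibrium: buyers pay 38, sellers receive 24.5, Q = 124. (Wedge: Pb − Ps = 13.5.)
Revenue = t · Q = 13.5 · 124 = 1674.

Tax revenue = 1674 hundred.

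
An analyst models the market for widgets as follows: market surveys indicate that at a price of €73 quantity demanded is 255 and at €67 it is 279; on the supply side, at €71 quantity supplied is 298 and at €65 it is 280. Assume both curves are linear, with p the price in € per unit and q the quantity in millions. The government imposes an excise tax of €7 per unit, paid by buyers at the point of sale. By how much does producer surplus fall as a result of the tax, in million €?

Demand slope: (279 − 255)/(67 − 73) = -4, so qd = 547 − 4p.
Supply slope: (280 − 298)/(65 − 71) = 3, so qs = 3p + 85.
Without the tax, 547 − 4p = 3p + 85 gives 7p = 462, so p* = €66 and q* = 283.
With the tax collected from buyers, demand (in seller-price terms) shifts: qd = 547 − 4(p + 7).
Solving gives q = 271 with buyers paying €69 and producers receiving €62 (the €7 wedge).
ΔPS is the trapezoid between Q = 271 and Q = 283 of height €4: ½ · (283 + 271) · 4 = €1108.

Producer surplus falls by €1108 million.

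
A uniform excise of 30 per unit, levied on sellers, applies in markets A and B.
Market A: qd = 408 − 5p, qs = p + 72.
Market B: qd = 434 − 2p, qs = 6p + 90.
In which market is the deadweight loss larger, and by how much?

Market A: pre-tax p* = 56, q* = 128; post-tax q = 103; deadweight loss = 375.
Market B: pre-tax p* = 43, q* = 348; post-tax q = 303; deadweight loss = 675.
Difference: 375 vs 675 → market B is larger by 300.

Market B, by 300.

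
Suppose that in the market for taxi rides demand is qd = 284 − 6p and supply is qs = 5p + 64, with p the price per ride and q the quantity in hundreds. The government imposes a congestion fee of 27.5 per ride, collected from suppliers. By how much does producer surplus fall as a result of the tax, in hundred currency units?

Producer surplus falls by 1897.5 hundred.

Before the tax: set 284 − 6p = 5p + 64 → p* = 20, q* = 164.
With the tax collected from suppliers, supply shifts: qs = 5(p − 27.5) + 64.
Solving gives q = 89 with buyers paying 32.5 and suppliers receiving 5 (the 27.5 wedge).
ΔPS is the trapezoid between Q = 89 and Q = 164 of height 15: ½ · (164 + 89) · 15 = 1897.5.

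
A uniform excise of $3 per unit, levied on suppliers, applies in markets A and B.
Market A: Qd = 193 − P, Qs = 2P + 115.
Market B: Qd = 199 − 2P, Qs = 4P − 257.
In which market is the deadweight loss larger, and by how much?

Market A: pre-tax P* = $26, Q* = 167; post-tax Q = 165; deadweight loss = $3.
Market B: pre-tax P* = $76, Q* = 47; post-tax Q = 43; deadweight loss = $6.
Difference: $3 vs $6 → market B is larger by $3.

Market B, by $3.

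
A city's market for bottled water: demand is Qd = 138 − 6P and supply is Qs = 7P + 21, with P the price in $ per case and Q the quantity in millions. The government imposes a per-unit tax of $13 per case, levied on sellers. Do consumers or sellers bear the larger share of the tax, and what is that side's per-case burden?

Before the tax: set 138 − 6P = 7P + 21 → P* = $9, Q* = 84.
With the tax collected from sellers, supply shifts: Qs = 7(P − 13) + 21.
Solving gives Q = 42 with consumers paying $16 and sellers receiving $3 (the $13 wedge).
Per-case burden: consumers $7, sellers $6.
Consumers take the larger share because demand is less price-elastic here (demand slope 6 vs supply slope 7).

Consumers bear the larger share: $7 per case.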